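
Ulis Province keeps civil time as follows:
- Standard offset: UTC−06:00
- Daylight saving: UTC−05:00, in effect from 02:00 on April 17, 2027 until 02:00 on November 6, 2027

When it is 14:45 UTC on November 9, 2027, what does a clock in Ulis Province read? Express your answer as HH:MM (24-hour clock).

08:45

At the standard offset (UTC−06:00), 14:45 UTC − 6h = 08:45 Ulis Province standard time.
The standard-time date in Ulis Province, November 9, 2027, is outside the daylight-saving period (17 April – 6 November), so Ulis Province is on standard time, UTC−06:00.
14:45 UTC − 6h = 08:45 local.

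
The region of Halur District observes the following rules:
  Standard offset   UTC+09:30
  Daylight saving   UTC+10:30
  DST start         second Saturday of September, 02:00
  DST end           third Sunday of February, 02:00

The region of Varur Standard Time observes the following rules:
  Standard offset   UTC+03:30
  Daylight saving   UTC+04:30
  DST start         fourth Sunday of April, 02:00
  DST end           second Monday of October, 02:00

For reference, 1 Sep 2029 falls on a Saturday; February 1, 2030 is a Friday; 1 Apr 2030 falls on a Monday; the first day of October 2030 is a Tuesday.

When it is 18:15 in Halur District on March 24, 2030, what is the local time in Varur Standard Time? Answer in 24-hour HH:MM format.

1 September 2029 is a Saturday, so the first Saturday is September 1 and the second is September 8.
1 February 2030 is a Friday, so the first Sunday is February 3 and the third is February 17.
March 24, 2030 does not fall between 8 September 2029 and 17 February 2030, so daylight saving is not in effect and Halur District is at UTC+09:30.
18:15 Halur District − 9h30m = 08:45 UTC.
1 April 2030 is a Monday, so the first Sunday is April 7 and the fourth is April 28.
1 October 2030 is a Tuesday, so the first Monday is October 7 and the second is October 14.
At the standard offset (UTC+03:30), 08:45 UTC + 3h30m = 12:15 Varur Standard Time standard time.
Daylight saving runs 28 April – 14 October; the standard-time date in Varur Standard Time, March 24, 2030, is outside that window, so Varur Standard Time is on standard time at UTC+03:30.
08:45 UTC + 3h30m = 12:15 Varur Standard Time.

12:15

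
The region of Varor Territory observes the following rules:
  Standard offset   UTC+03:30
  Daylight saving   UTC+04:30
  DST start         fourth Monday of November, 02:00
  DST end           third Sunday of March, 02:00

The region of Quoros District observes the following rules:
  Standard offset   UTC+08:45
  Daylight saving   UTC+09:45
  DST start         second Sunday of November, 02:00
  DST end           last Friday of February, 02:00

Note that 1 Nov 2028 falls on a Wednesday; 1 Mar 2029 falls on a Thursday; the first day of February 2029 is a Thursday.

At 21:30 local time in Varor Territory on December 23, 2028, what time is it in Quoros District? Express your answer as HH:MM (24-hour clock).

02:45

1 November 2028 is a Wednesday, so the first Monday is November 6 and the fourth is November 27.
1 March 2029 is a Thursday, so the first Sunday is March 4 and the third is March 18.
Daylight saving runs 27 November 2028 – 18 March 2029; December 23, 2028 is inside that window, so Varor Territory is at UTC+04:30.
21:30 Varor Territory − 4h30m = 17:00 UTC.
1 November 2028 is a Wednesday, so the first Sunday is November 5 and the second is November 12.
1 February 2029 is a Thursday, so Fridays fall on 2, 9, 16, 23; the last is February 23.
At the standard offset (UTC+08:45), 17:00 UTC + 8h45m = 01:45 Quoros District standard time (rolling into the next day, 24 December 2028).
Daylight saving runs 12 November 2028 – 23 February 2029; the standard-time date in Quoros District, December 24, 2028, is inside that window, so Quoros District is at UTC+09:45.
17:00 UTC + 9h45m = 02:45 Quoros District (rolling into the next day, 24 December 2028).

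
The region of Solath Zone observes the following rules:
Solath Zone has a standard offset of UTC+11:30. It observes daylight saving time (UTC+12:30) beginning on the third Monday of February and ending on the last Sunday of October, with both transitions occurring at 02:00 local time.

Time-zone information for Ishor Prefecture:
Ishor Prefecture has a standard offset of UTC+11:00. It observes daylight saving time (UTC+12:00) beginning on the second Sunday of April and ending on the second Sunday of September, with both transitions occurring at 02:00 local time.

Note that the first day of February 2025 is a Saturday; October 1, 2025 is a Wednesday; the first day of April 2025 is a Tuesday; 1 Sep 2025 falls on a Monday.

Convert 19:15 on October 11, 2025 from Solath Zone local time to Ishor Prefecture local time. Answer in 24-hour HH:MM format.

17:45

1 February 2025 is a Saturday, so the first Monday is February 3 and the third is February 17.
1 October 2025 is a Wednesday, so Sundays fall on 5, 12, 19, 26; the last is October 26.
Daylight saving runs 17 February – 26 October; October 11, 2025 is inside that window, so Solath Zone is at UTC+12:30.
19:15 Solath Zone − 12h30m = 06:45 UTC.
1 April 2025 is a Tuesday, so the first Sunday is April 6 and the second is April 13.
1 September 2025 is a Monday, so the first Sunday is September 7 and the second is September 14.
At the standard offset (UTC+11:00), 06:45 UTC + 11h = 17:45 Ishor Prefecture standard time.
The standard-time date in Ishor Prefecture, October 11, 2025, is outside the daylight-saving period (13 April – 14 September), so Ishor Prefecture is on standard time, UTC+11:00.
06:45 UTC + 11h = 17:45 Ishor Prefecture.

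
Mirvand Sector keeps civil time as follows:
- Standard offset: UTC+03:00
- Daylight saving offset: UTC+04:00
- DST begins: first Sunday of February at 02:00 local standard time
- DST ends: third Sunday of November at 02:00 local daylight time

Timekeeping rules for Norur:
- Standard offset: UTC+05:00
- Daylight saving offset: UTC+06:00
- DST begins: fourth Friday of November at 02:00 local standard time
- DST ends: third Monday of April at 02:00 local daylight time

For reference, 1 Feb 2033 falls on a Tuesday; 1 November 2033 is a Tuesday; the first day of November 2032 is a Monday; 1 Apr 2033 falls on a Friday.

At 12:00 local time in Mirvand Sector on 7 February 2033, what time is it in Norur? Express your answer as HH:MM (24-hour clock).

14:00

1 February 2033 is a Tuesday, so the first Sunday is February 6.
1 November 2033 is a Tuesday, so the first Sunday is November 6 and the third is November 20.
7 February 2033 lies within the daylight-saving period (6 February – 20 November), so Mirvand Sector is on daylight time, UTC+04:00.
12:00 Mirvand Sector − 4h = 08:00 UTC.
1 November 2032 is a Monday, so the first Friday is November 5 and the fourth is November 26.
1 April 2033 is a Friday, so the first Monday is April 4 and the third is April 18.
At the standard offset (UTC+05:00), 08:00 UTC + 5h = 13:00 Norur standard time.
Daylight saving runs 26 November 2032 – 18 April 2033; the standard-time date in Norur, 7 February 2033, is inside that window, so Norur is at UTC+06:00.
08:00 UTC + 6h = 14:00 Norur.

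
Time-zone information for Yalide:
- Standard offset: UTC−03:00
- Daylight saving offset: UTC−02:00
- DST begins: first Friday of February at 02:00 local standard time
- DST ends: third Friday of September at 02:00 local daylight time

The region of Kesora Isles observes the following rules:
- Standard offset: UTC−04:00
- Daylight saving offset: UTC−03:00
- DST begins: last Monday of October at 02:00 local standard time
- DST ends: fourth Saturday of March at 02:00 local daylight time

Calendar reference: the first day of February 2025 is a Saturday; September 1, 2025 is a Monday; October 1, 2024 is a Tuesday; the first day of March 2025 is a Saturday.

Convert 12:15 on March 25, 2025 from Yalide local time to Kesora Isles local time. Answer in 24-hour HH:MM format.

10:15

1 February 2025 is a Saturday, so the first Friday is February 7.
1 September 2025 is a Monday, so the first Friday is September 5 and the third is September 19.
Daylight saving runs 7 February – 19 September; March 25, 2025 is inside that window, so Yalide is at UTC−02:00.
12:15 Yalide + 2h = 14:15 UTC.
1 October 2024 is a Tuesday, so Mondays fall on 7, 14, 21, 28; the last is October 28.
1 March 2025 is a Saturday, so the first Saturday is March 1 and the fourth is March 22.
At the standard offset (UTC−04:00), 14:15 UTC − 4h = 10:15 Kesora Isles standard time.
Daylight saving runs 28 October 2024 – 22 March 2025; the standard-time date in Kesora Isles, March 25, 2025, is outside that window, so Kesora Isles is on standard time at UTC−04:00.
14:15 UTC − 4h = 10:15 Kesora Isles.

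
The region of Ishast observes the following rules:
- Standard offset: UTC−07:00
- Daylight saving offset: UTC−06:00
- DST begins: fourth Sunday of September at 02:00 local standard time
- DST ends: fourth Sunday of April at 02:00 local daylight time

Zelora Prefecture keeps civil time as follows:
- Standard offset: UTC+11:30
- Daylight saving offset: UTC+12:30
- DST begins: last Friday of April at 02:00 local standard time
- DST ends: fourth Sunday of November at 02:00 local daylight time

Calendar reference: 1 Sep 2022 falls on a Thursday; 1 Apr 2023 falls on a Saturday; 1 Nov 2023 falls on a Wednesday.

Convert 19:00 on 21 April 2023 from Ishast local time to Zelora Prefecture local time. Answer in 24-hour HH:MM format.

12:30

1 September 2022 is a Thursday, so the first Sunday is September 4 and the fourth is September 25.
1 April 2023 is a Saturday, so the first Sunday is April 2 and the fourth is April 23.
21 April 2023 lies within the daylight-saving period (25 September 2022 – 23 April 2023), so Ishast is on daylight time, UTC−06:00.
19:00 Ishast + 6h = 01:00 UTC (rolling into the next day, 22 April 2023).
1 April 2023 is a Saturday, so Fridays fall on 7, 14, 21, 28; the last is April 28.
1 November 2023 is a Wednesday, so the first Sunday is November 5 and the fourth is November 26.
At the standard offset (UTC+11:30), 01:00 UTC + 11h30m = 12:30 Zelora Prefecture standard time.
The standard-time date in Zelora Prefecture, 22 April 2023, is outside the daylight-saving period (28 April – 26 November), so Zelora Prefecture is on standard time, UTC+11:30.
01:00 UTC + 11h30m = 12:30 Zelora Prefecture.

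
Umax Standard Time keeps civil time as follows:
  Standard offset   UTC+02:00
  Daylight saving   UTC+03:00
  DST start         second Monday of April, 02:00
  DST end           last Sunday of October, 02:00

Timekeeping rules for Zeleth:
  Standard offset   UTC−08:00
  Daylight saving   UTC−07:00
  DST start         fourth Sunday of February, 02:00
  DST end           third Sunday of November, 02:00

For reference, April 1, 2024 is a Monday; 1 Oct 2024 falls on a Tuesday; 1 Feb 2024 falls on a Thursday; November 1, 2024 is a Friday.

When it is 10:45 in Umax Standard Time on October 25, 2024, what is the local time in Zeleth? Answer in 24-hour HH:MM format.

1 April 2024 is a Monday, so the first Monday is April 1 and the second is April 8.
1 October 2024 is a Tuesday, so Sundays fall on 6, 13, 20, 27; the last is October 27.
October 25, 2024 lies within the daylight-saving period (8 April – 27 October), so Umax Standard Time is on daylight time, UTC+03:00.
10:45 Umax Standard Time − 3h = 07:45 UTC.
1 February 2024 is a Thursday, so the first Sunday is February 4 and the fourth is February 25.
1 November 2024 is a Friday, so the first Sunday is November 3 and the third is November 17.
At the standard offset (UTC−08:00), 07:45 UTC − 8h = 23:45 Zeleth standard time (rolling into the previous day, 24 October 2024).
The standard-time date in Zeleth, October 24, 2024, falls between 25 February and 17 November, so daylight saving is in effect and Zeleth is at UTC−07:00.
07:45 UTC − 7h = 00:45 Zeleth.

00:45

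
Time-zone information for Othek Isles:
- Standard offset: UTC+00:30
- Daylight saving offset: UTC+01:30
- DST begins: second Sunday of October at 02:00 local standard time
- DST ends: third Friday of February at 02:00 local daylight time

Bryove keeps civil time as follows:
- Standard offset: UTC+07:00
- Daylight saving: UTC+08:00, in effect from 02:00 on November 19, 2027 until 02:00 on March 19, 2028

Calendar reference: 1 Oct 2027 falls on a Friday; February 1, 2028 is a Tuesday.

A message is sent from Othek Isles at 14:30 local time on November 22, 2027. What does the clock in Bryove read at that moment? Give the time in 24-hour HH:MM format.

21:00

1 October 2027 is a Friday, so the first Sunday is October 3 and the second is October 10.
1 February 2028 is a Tuesday, so the first Friday is February 4 and the third is February 18.
Daylight saving runs 10 October 2027 – 18 February 2028; November 22, 2027 is inside that window, so Othek Isles is at UTC+01:30.
14:30 Othek Isles − 1h30m = 13:00 UTC.
At the standard offset (UTC+07:00), 13:00 UTC + 7h = 20:00 Bryove standard time.
The standard-time date in Bryove, November 22, 2027, falls between 19 November 2027 and 19 March 2028, so daylight saving is in effect and Bryove is at UTC+08:00.
13:00 UTC + 8h = 21:00 Bryove.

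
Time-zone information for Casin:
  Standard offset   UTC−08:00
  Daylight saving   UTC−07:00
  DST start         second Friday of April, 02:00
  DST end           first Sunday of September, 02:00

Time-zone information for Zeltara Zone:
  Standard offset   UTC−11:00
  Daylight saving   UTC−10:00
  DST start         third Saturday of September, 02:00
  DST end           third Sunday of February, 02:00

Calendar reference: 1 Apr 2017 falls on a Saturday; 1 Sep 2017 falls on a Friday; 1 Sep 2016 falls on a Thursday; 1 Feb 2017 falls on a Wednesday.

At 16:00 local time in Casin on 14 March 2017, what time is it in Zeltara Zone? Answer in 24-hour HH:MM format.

13:00

1 April 2017 is a Saturday, so the first Friday is April 7 and the second is April 14.
1 September 2017 is a Friday, so the first Sunday is September 3.
14 March 2017 does not fall between 14 April and 3 September, so daylight saving is not in effect and Casin is at UTC−08:00.
16:00 Casin + 8h = 00:00 UTC (rolling into the next day, 15 March 2017).
1 September 2016 is a Thursday, so the first Saturday is September 3 and the third is September 17.
1 February 2017 is a Wednesday, so the first Sunday is February 5 and the third is February 19.
At the standard offset (UTC−11:00), 00:00 UTC − 11h = 13:00 Zeltara Zone standard time (rolling into the previous day, 14 March 2017).
The standard-time date in Zeltara Zone, 14 March 2017, is outside the daylight-saving period (17 September 2016 – 19 February 2017), so Zeltara Zone is on standard time, UTC−11:00.
00:00 UTC − 11h = 13:00 Zeltara Zone (rolling into the previous day, 14 March 2017).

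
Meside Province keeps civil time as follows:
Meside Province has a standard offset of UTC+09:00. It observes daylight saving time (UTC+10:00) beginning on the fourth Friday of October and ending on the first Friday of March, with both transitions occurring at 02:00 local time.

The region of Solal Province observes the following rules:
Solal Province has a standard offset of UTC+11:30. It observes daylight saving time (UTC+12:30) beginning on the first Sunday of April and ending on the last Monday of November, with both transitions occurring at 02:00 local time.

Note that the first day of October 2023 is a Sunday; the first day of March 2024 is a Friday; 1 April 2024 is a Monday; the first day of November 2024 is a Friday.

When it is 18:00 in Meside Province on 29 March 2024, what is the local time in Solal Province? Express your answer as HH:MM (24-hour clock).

1 October 2023 is a Sunday, so the first Friday is October 6 and the fourth is October 27.
1 March 2024 is a Friday, so the first Friday is March 1.
Daylight saving runs 27 October 2023 – 1 March 2024; 29 March 2024 is outside that window, so Meside Province is on standard time at UTC+09:00.
18:00 Meside Province − 9h = 09:00 UTC.
1 April 2024 is a Monday, so the first Sunday is April 7.
1 November 2024 is a Friday, so Mondays fall on 4, 11, 18, 25; the last is November 25.
At the standard offset (UTC+11:30), 09:00 UTC + 11h30m = 20:30 Solal Province standard time.
Daylight saving runs 7 April – 25 November; the standard-time date in Solal Province, 29 March 2024, is outside that window, so Solal Province is on standard time at UTC+11:30.
09:00 UTC + 11h30m = 20:30 Solal Province.

20:30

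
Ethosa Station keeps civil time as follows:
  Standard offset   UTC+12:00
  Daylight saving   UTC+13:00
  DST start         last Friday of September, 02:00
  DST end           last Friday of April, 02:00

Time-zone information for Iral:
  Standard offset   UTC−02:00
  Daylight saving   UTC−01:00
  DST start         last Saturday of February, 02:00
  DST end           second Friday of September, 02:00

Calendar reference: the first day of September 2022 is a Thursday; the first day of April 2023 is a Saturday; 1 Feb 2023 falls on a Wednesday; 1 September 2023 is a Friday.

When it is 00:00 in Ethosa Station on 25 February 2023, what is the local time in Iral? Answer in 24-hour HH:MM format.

1 September 2022 is a Thursday, so Fridays fall on 2, 9, 16, 23, 30; the last is September 30.
1 April 2023 is a Saturday, so Fridays fall on 7, 14, 21, 28; the last is April 28.
25 February 2023 lies within the daylight-saving period (30 September 2022 – 28 April 2023), so Ethosa Station is on daylight time, UTC+13:00.
00:00 Ethosa Station − 13h = 11:00 UTC (rolling into the previous day, 24 February 2023).
1 February 2023 is a Wednesday, so Saturdays fall on 4, 11, 18, 25; the last is February 25.
1 September 2023 is a Friday, so the first Friday is September 1 and the second is September 8.
At the standard offset (UTC−02:00), 11:00 UTC − 2h = 09:00 Iral standard time.
The standard-time date in Iral, 24 February 2023, does not fall between 25 February and 8 September, so daylight saving is not in effect and Iral is at UTC−02:00.
11:00 UTC − 2h = 09:00 Iral.

09:00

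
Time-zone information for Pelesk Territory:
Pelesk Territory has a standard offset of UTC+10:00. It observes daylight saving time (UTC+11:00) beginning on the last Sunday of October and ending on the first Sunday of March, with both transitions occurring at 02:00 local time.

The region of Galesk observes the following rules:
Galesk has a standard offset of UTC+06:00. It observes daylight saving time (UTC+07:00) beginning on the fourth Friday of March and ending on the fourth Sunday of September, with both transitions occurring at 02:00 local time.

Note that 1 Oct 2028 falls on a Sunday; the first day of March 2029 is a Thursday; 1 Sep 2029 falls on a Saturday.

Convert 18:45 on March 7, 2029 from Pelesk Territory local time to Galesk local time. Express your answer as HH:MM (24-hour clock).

1 October 2028 is a Sunday, so Sundays fall on 1, 8, 15, 22, 29; the last is October 29.
1 March 2029 is a Thursday, so the first Sunday is March 4.
Daylight saving runs 29 October 2028 – 4 March 2029; March 7, 2029 is outside that window, so Pelesk Territory is on standard time at UTC+10:00.
18:45 Pelesk Territory − 10h = 08:45 UTC.
1 March 2029 is a Thursday, so the first Friday is March 2 and the fourth is March 23.
1 September 2029 is a Saturday, so the first Sunday is September 2 and the fourth is September 23.
At the standard offset (UTC+06:00), 08:45 UTC + 6h = 14:45 Galesk standard time.
The standard-time date in Galesk, March 7, 2029, does not fall between 23 March and 23 September, so daylight saving is not in effect and Galesk is at UTC+06:00.
08:45 UTC + 6h = 14:45 Galesk.

14:45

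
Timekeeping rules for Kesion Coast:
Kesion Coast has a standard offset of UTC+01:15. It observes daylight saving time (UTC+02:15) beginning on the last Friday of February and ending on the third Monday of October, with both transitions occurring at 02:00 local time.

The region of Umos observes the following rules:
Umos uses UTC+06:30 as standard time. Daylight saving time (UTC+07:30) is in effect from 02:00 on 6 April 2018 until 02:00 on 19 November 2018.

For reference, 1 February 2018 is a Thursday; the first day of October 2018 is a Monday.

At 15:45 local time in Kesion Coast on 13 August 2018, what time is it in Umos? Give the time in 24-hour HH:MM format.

1 February 2018 is a Thursday, so Fridays fall on 2, 9, 16, 23; the last is February 23.
1 October 2018 is a Monday, so the first Monday is October 1 and the third is October 15.
13 August 2018 falls between 23 February and 15 October, so daylight saving is in effect and Kesion Coast is at UTC+02:15.
15:45 Kesion Coast − 2h15m = 13:30 UTC.
At the standard offset (UTC+06:30), 13:30 UTC + 6h30m = 20:00 Umos standard time.
The standard-time date in Umos, 13 August 2018, falls between 6 April and 19 November, so daylight saving is in effect and Umos is at UTC+07:30.
13:30 UTC + 7h30m = 21:00 Umos.

21:00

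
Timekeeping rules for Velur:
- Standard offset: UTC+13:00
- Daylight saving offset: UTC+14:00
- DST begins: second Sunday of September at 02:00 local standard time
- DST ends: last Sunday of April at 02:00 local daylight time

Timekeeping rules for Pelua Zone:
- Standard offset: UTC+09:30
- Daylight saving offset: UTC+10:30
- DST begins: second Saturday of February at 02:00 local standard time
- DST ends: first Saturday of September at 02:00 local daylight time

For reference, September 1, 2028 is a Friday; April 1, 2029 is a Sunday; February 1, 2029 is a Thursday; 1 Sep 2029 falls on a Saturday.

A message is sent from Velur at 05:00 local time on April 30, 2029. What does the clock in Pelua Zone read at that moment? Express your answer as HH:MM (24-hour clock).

02:30

1 September 2028 is a Friday, so the first Sunday is September 3 and the second is September 10.
1 April 2029 is a Sunday, so Sundays fall on 1, 8, 15, 22, 29; the last is April 29.
April 30, 2029 does not fall between 10 September 2028 and 29 April 2029, so daylight saving is not in effect and Velur is at UTC+13:00.
05:00 Velur − 13h = 16:00 UTC (rolling into the previous day, 29 April 2029).
1 February 2029 is a Thursday, so the first Saturday is February 3 and the second is February 10.
1 September 2029 is a Saturday, so the first Saturday is September 1.
At the standard offset (UTC+09:30), 16:00 UTC + 9h30m = 01:30 Pelua Zone standard time (rolling into the next day, 30 April 2029).
Daylight saving runs 10 February – 1 September; the standard-time date in Pelua Zone, April 30, 2029, is inside that window, so Pelua Zone is at UTC+10:30.
16:00 UTC + 10h30m = 02:30 Pelua Zone (rolling into the next day, 30 April 2029).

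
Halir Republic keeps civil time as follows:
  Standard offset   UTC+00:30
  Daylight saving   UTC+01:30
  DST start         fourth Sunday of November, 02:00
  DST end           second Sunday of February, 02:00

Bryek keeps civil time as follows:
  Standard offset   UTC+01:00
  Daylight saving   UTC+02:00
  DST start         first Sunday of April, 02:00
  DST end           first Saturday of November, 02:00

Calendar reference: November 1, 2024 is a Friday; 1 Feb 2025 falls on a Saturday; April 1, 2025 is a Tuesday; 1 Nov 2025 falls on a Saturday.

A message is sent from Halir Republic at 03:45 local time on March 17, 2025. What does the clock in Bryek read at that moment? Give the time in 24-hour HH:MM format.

1 November 2024 is a Friday, so the first Sunday is November 3 and the fourth is November 24.
1 February 2025 is a Saturday, so the first Sunday is February 2 and the second is February 9.
March 17, 2025 is outside the daylight-saving period (24 November 2024 – 9 February 2025), so Halir Republic is on standard time, UTC+00:30.
03:45 Halir Republic − 0h30m = 03:15 UTC.
1 April 2025 is a Tuesday, so the first Sunday is April 6.
1 November 2025 is a Saturday, so the first Saturday is November 1.
At the standard offset (UTC+01:00), 03:15 UTC + 1h = 04:15 Bryek standard time.
The standard-time date in Bryek, March 17, 2025, is outside the daylight-saving period (6 April – 1 November), so Bryek is on standard time, UTC+01:00.
03:15 UTC + 1h = 04:15 Bryek.

04:15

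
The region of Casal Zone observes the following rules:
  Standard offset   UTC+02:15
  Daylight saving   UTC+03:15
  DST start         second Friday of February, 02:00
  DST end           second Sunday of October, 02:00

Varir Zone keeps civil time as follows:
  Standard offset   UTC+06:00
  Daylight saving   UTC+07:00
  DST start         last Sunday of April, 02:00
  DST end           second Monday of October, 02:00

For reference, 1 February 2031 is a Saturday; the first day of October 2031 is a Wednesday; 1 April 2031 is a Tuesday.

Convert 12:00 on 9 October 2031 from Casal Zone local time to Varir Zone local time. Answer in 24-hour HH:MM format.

1 February 2031 is a Saturday, so the first Friday is February 7 and the second is February 14.
1 October 2031 is a Wednesday, so the first Sunday is October 5 and the second is October 12.
9 October 2031 lies within the daylight-saving period (14 February – 12 October), so Casal Zone is on daylight time, UTC+03:15.
12:00 Casal Zone − 3h15m = 08:45 UTC.
1 April 2031 is a Tuesday, so Sundays fall on 6, 13, 20, 27; the last is April 27.
1 October 2031 is a Wednesday, so the first Monday is October 6 and the second is October 13.
At the standard offset (UTC+06:00), 08:45 UTC + 6h = 14:45 Varir Zone standard time.
Daylight saving runs 27 April – 13 October; the standard-time date in Varir Zone, 9 October 2031, is inside that window, so Varir Zone is at UTC+07:00.
08:45 UTC + 7h = 15:45 Varir Zone.

15:45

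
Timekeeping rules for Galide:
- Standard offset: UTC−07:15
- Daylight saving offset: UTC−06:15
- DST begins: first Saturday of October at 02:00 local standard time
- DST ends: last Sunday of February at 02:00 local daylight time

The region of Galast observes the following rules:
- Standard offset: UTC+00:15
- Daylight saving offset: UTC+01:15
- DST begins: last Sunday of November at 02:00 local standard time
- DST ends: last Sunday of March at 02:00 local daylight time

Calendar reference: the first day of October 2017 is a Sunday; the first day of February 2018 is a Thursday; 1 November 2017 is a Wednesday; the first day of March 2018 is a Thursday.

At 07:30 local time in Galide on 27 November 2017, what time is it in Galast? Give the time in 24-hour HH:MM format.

15:00

1 October 2017 is a Sunday, so the first Saturday is October 7.
1 February 2018 is a Thursday, so Sundays fall on 4, 11, 18, 25; the last is February 25.
27 November 2017 falls between 7 October 2017 and 25 February 2018, so daylight saving is in effect and Galide is at UTC−06:15.
07:30 Galide + 6h15m = 13:45 UTC.
1 November 2017 is a Wednesday, so Sundays fall on 5, 12, 19, 26; the last is November 26.
1 March 2018 is a Thursday, so Sundays fall on 4, 11, 18, 25; the last is March 25.
At the standard offset (UTC+00:15), 13:45 UTC + 0h15m = 14:00 Galast standard time.
The standard-time date in Galast, 27 November 2017, falls between 26 November 2017 and 25 March 2018, so daylight saving is in effect and Galast is at UTC+01:15.
13:45 UTC + 1h15m = 15:00 Galast.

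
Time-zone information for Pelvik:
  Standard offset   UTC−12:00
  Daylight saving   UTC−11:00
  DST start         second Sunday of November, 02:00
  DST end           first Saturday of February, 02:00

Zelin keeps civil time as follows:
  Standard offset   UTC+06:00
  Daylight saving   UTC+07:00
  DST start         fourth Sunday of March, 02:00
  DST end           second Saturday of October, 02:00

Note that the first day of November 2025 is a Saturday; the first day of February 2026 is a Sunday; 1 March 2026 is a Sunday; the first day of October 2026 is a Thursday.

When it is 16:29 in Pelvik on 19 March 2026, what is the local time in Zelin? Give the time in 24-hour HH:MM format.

1 November 2025 is a Saturday, so the first Sunday is November 2 and the second is November 9.
1 February 2026 is a Sunday, so the first Saturday is February 7.
Daylight saving runs 9 November 2025 – 7 February 2026; 19 March 2026 is outside that window, so Pelvik is on standard time at UTC−12:00.
16:29 Pelvik + 12h = 04:29 UTC (rolling into the next day, 20 March 2026).
1 March 2026 is a Sunday, so the first Sunday is March 1 and the fourth is March 22.
1 October 2026 is a Thursday, so the first Saturday is October 3 and the second is October 10.
At the standard offset (UTC+06:00), 04:29 UTC + 6h = 10:29 Zelin standard time.
Daylight saving runs 22 March – 10 October; the standard-time date in Zelin, 20 March 2026, is outside that window, so Zelin is on standard time at UTC+06:00.
04:29 UTC + 6h = 10:29 Zelin.

10:29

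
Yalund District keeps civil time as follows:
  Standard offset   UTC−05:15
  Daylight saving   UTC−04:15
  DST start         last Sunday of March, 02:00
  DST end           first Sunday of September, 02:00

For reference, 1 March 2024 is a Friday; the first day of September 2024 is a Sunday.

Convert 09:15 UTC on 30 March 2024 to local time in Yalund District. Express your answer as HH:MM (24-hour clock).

04:00

1 March 2024 is a Friday, so Sundays fall on 3, 10, 17, 24, 31; the last is March 31.
1 September 2024 is a Sunday, so the first Sunday is September 1.
At the standard offset (UTC−05:15), 09:15 UTC − 5h15m = 04:00 Yalund District standard time.
The standard-time date in Yalund District, 30 March 2024, is outside the daylight-saving period (31 March – 1 September), so Yalund District is on standard time, UTC−05:15.
09:15 UTC − 5h15m = 04:00 local.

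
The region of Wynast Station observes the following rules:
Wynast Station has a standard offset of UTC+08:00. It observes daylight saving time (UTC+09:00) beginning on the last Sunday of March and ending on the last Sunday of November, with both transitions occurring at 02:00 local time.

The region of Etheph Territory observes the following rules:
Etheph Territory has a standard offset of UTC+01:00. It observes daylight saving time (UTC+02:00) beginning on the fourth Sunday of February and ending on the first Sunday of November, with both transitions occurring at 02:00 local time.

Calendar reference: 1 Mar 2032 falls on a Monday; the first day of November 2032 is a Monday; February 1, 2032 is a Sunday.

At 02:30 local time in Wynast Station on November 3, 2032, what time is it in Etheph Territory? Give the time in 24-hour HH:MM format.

19:30

1 March 2032 is a Monday, so Sundays fall on 7, 14, 21, 28; the last is March 28.
1 November 2032 is a Monday, so Sundays fall on 7, 14, 21, 28; the last is November 28.
Daylight saving runs 28 March – 28 November; November 3, 2032 is inside that window, so Wynast Station is at UTC+09:00.
02:30 Wynast Station − 9h = 17:30 UTC (rolling into the previous day, 2 November 2032).
1 February 2032 is a Sunday, so the first Sunday is February 1 and the fourth is February 22.
1 November 2032 is a Monday, so the first Sunday is November 7.
At the standard offset (UTC+01:00), 17:30 UTC + 1h = 18:30 Etheph Territory standard time.
Daylight saving runs 22 February – 7 November; the standard-time date in Etheph Territory, November 2, 2032, is inside that window, so Etheph Territory is at UTC+02:00.
17:30 UTC + 2h = 19:30 Etheph Territory.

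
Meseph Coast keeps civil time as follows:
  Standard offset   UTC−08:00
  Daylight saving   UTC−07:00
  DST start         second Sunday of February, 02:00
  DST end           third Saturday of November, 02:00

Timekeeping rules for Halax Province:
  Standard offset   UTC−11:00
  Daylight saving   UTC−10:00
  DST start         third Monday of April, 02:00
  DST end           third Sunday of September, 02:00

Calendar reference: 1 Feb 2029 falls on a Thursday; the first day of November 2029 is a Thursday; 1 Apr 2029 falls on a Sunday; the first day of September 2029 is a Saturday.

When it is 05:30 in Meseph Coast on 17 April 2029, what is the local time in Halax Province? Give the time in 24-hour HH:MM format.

02:30

1 February 2029 is a Thursday, so the first Sunday is February 4 and the second is February 11.
1 November 2029 is a Thursday, so the first Saturday is November 3 and the third is November 17.
17 April 2029 lies within the daylight-saving period (11 February – 17 November), so Meseph Coast is on daylight time, UTC−07:00.
05:30 Meseph Coast + 7h = 12:30 UTC.
1 April 2029 is a Sunday, so the first Monday is April 2 and the third is April 16.
1 September 2029 is a Saturday, so the first Sunday is September 2 and the third is September 16.
At the standard offset (UTC−11:00), 12:30 UTC − 11h = 01:30 Halax Province standard time.
The standard-time date in Halax Province, 17 April 2029, lies within the daylight-saving period (16 April – 16 September), so Halax Province is on daylight time, UTC−10:00.
12:30 UTC − 10h = 02:30 Halax Province.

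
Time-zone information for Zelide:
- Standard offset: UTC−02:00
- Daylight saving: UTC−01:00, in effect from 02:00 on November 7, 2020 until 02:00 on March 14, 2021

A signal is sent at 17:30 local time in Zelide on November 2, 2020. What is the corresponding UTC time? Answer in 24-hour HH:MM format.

Daylight saving runs 7 November 2020 – 14 March 2021; November 2, 2020 is outside that window, so Zelide is on standard time at UTC−02:00.
17:30 local + 2h = 19:30 UTC.

19:30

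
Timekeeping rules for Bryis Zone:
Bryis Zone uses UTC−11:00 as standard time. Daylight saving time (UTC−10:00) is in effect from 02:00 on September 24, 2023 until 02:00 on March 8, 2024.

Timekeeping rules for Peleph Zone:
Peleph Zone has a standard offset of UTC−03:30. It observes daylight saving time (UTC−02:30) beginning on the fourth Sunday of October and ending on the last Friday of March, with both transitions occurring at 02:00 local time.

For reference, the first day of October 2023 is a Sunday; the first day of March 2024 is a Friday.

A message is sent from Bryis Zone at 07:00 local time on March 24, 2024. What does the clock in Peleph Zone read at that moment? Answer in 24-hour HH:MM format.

15:30

March 24, 2024 does not fall between 24 September 2023 and 8 March 2024, so daylight saving is not in effect and Bryis Zone is at UTC−11:00.
07:00 Bryis Zone + 11h = 18:00 UTC.
1 October 2023 is a Sunday, so the first Sunday is October 1 and the fourth is October 22.
1 March 2024 is a Friday, so Fridays fall on 1, 8, 15, 22, 29; the last is March 29.
At the standard offset (UTC−03:30), 18:00 UTC − 3h30m = 14:30 Peleph Zone standard time.
Daylight saving runs 22 October 2023 – 29 March 2024; the standard-time date in Peleph Zone, March 24, 2024, is inside that window, so Peleph Zone is at UTC−02:30.
18:00 UTC − 2h30m = 15:30 Peleph Zone.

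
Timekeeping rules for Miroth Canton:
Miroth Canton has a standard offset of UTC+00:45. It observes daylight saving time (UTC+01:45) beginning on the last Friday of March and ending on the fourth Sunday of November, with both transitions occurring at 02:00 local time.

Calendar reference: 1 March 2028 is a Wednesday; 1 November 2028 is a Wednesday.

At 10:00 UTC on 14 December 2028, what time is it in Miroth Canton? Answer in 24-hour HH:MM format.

10:45

1 March 2028 is a Wednesday, so Fridays fall on 3, 10, 17, 24, 31; the last is March 31.
1 November 2028 is a Wednesday, so the first Sunday is November 5 and the fourth is November 26.
At the standard offset (UTC+00:45), 10:00 UTC + 0h45m = 10:45 Miroth Canton standard time.
Daylight saving runs 31 March – 26 November; the standard-time date in Miroth Canton, 14 December 2028, is outside that window, so Miroth Canton is on standard time at UTC+00:45.
10:00 UTC + 0h45m = 10:45 local.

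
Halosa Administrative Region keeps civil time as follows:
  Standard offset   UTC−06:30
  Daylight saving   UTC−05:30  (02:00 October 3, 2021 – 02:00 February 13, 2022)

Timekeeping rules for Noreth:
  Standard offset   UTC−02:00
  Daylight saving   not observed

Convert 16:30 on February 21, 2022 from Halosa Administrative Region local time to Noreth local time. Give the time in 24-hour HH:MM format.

21:00

February 21, 2022 does not fall between 3 October 2021 and 13 February 2022, so daylight saving is not in effect and Halosa Administrative Region is at UTC−06:30.
16:30 Halosa Administrative Region + 6h30m = 23:00 UTC.
Noreth stays on UTC−02:00 all year.
23:00 UTC − 2h = 21:00 Noreth.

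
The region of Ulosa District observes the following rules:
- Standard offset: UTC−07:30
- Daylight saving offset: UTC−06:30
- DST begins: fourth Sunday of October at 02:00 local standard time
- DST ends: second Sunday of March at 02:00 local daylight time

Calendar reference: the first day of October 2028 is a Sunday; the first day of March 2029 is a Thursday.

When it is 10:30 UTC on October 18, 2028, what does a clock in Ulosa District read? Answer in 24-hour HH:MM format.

03:00

1 October 2028 is a Sunday, so the first Sunday is October 1 and the fourth is October 22.
1 March 2029 is a Thursday, so the first Sunday is March 4 and the second is March 11.
At the standard offset (UTC−07:30), 10:30 UTC − 7h30m = 03:00 Ulosa District standard time.
Daylight saving runs 22 October 2028 – 11 March 2029; the standard-time date in Ulosa District, October 18, 2028, is outside that window, so Ulosa District is on standard time at UTC−07:30.
10:30 UTC − 7h30m = 03:00 local.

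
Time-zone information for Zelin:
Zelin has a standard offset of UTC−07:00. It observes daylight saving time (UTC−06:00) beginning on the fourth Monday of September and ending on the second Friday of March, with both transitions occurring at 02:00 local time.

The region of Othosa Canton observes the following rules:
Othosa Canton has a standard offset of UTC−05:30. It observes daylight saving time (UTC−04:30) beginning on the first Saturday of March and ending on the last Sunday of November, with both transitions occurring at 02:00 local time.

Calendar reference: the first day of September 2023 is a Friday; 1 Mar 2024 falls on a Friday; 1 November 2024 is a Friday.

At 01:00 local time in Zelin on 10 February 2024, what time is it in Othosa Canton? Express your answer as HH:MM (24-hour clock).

01:30

1 September 2023 is a Friday, so the first Monday is September 4 and the fourth is September 25.
1 March 2024 is a Friday, so the first Friday is March 1 and the second is March 8.
10 February 2024 lies within the daylight-saving period (25 September 2023 – 8 March 2024), so Zelin is on daylight time, UTC−06:00.
01:00 Zelin + 6h = 07:00 UTC.
1 March 2024 is a Friday, so the first Saturday is March 2.
1 November 2024 is a Friday, so Sundays fall on 3, 10, 17, 24; the last is November 24.
At the standard offset (UTC−05:30), 07:00 UTC − 5h30m = 01:30 Othosa Canton standard time.
The standard-time date in Othosa Canton, 10 February 2024, does not fall between 2 March and 24 November, so daylight saving is not in effect and Othosa Canton is at UTC−05:30.
07:00 UTC − 5h30m = 01:30 Othosa Canton.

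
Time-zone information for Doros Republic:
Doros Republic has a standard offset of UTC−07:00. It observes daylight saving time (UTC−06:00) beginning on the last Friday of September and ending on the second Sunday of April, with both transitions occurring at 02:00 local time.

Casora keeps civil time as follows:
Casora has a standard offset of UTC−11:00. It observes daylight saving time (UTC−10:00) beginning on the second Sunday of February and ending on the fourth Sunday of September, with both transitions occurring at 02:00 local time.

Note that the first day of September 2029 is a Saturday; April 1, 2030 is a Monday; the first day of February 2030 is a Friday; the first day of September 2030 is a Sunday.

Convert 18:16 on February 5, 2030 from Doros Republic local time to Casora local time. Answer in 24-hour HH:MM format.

13:16

1 September 2029 is a Saturday, so Fridays fall on 7, 14, 21, 28; the last is September 28.
1 April 2030 is a Monday, so the first Sunday is April 7 and the second is April 14.
Daylight saving runs 28 September 2029 – 14 April 2030; February 5, 2030 is inside that window, so Doros Republic is at UTC−06:00.
18:16 Doros Republic + 6h = 00:16 UTC (rolling into the next day, 6 February 2030).
1 February 2030 is a Friday, so the first Sunday is February 3 and the second is February 10.
1 September 2030 is a Sunday, so the first Sunday is September 1 and the fourth is September 22.
At the standard offset (UTC−11:00), 00:16 UTC − 11h = 13:16 Casora standard time (rolling into the previous day, 5 February 2030).
The standard-time date in Casora, February 5, 2030, is outside the daylight-saving period (10 February – 22 September), so Casora is on standard time, UTC−11:00.
00:16 UTC − 11h = 13:16 Casora (rolling into the previous day, 5 February 2030).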